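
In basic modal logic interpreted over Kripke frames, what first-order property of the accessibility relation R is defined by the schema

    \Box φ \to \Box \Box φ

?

transitivity

This is the 4 axiom.
Its frame correspondent is transitivity — \forall x \forall y \forall z (Rxy \wedge Ryz \to Rxz).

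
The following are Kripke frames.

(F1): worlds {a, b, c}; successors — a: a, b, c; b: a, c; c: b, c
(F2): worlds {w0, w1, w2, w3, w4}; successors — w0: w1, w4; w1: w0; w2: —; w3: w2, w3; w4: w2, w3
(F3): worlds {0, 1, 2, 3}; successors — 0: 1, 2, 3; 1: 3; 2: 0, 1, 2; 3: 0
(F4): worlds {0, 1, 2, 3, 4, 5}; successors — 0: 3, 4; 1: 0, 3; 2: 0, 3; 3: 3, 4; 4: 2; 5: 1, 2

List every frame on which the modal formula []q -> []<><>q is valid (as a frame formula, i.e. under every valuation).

(F1)

Frame correspondent (Sahlqvist): forall x forall z (xRz -> exists w (xRw & z R^2 w)) — i.e. a generalized confluence (Geach) condition.
(F1): holds.
(F2): fails — w0Rw4 but no w with w0Rw and w4R²w.
(F3): fails — 0R1 but no w with 0Rw and 1R²w.
(F4): fails — 4R2 but no w with 4Rw and 2R²w.
Valid on: (F1).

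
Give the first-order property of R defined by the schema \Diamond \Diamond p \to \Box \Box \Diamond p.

\forall x \forall y \forall z ((x R^2 y \wedge x R^2 z) \to \exists w (y = w \wedge zRw))

This is a Sahlqvist (Geach-type) schema ◇^2□^0p → □^2◇^1p.
Minimal-valuation argument: fix x; take any y with xR^2y and any z with xR^2z. Set V(p) to the set of worlds R-reachable from y in exactly 0 steps. Then □^0p holds at y, so the antecedent holds at x; validity forces ◇^1p at z, giving a w with zR^1w and yR^0w.
First-order correspondent: \forall x \forall y \forall z ((x R^2 y \wedge x R^2 z) \to \exists w (y = w \wedge zRw)).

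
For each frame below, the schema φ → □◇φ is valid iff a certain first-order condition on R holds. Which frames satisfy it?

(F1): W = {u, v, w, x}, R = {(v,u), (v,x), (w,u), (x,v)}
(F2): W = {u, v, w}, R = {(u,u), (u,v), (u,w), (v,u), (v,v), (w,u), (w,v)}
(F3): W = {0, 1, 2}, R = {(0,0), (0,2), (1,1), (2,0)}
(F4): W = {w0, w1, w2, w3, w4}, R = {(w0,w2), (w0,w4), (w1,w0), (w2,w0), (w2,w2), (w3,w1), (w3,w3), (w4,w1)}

This is the axiom for symmetry; its first-order frame correspondent is ∀x ∀y (Rxy → Ryx).
(F1): fails — Rvu but not Ruv.
(F2): fails — Rwv but not Rvw.
(F3): ✓.
(F4): fails — Rw1w0 but not Rw0w1.

(F3)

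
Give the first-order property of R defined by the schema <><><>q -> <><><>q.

forall x forall y (x R^3 y -> exists w (y = w & x R^3 w))

This is a Sahlqvist (Geach-type) schema ◇^3□^0q → □^0◇^3q.
Minimal-valuation argument: fix x; take any y with xR^3y and any z with xR^0z. Set V(q) to the set of worlds R-reachable from y in exactly 0 steps. Then □^0q holds at y, so the antecedent holds at x; validity forces ◇^3q at z, giving a w with zR^3w and yR^0w.
First-order correspondent: forall x forall y (x R^3 y -> exists w (y = w & x R^3 w)).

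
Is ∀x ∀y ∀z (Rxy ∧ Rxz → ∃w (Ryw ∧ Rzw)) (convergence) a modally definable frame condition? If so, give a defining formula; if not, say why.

Yes: it is convergence, defined by the .2 schema ◇□r → □◇r.
Suppose ◇□r→□◇r is valid. Take Rxy, Rxz and set V(r)={w : Ryw}. Then □r at y so ◇□r at x, so □◇r at x, so ◇r at z, giving w with Rzw and Ryw.

Yes — defined by ◇□r → □◇r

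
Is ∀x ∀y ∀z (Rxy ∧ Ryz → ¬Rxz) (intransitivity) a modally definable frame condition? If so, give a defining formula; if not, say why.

No — not modally definable

If a class were modally definable it would be closed under surjective bounded morphisms (Goldblatt–Thomason).
The 5-cycle (worlds 0,1,2,3,4 with 0→1→2→3→4→0) is intransitive. Mapping every world to a single reflexive point • is a surjective bounded morphism; the reflexive point is not intransitive (R••∧R•• but R••).
So no modal formula (or set of formulas) defines exactly the intransitive frames.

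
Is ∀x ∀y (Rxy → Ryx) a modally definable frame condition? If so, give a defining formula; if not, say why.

This is a Sahlqvist condition; the B axiom q → □◇q defines it.
Suppose q→□◇q is valid. Take Rxy and set V(q)={x}. Then q at x, so □◇q at x, so ◇q at y, so some z with Ryz has q; z=x, i.e. Ryx.

Yes — defined by q → □◇q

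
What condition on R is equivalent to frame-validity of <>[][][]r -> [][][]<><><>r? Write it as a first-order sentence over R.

forall x forall y forall z ((xRy & x R^3 z) -> exists w (y R^3 w & z R^3 w))

This is a Sahlqvist (Geach-type) schema ◇^1□^3r → □^3◇^3r.
First-order correspondent: forall x forall y forall z ((xRy & x R^3 z) -> exists w (y R^3 w & z R^3 w)).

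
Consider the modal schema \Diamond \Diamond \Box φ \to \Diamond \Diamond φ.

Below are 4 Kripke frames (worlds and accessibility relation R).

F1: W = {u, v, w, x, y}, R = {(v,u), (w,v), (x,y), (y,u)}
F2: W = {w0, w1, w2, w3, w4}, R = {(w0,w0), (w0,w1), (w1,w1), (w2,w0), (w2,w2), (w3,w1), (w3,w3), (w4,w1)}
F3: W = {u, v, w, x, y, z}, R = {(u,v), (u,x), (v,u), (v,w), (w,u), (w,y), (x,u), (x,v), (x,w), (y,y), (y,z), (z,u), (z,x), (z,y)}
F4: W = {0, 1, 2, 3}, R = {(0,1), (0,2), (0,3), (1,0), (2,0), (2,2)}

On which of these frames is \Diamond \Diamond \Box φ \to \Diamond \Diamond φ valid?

The schema corresponds to a generalized confluence (Geach) condition: \forall x \forall y (x R^2 y \to \exists w (yRw \wedge x R^2 w)).
F1: fails — wR²u but no t with uRt and wR²t.
F2: ✓.
F3: fails — wR²v but no t with vRt and wR²t.
F4: fails — 1R²1 but no w with 1Rw and 1R²w.

F2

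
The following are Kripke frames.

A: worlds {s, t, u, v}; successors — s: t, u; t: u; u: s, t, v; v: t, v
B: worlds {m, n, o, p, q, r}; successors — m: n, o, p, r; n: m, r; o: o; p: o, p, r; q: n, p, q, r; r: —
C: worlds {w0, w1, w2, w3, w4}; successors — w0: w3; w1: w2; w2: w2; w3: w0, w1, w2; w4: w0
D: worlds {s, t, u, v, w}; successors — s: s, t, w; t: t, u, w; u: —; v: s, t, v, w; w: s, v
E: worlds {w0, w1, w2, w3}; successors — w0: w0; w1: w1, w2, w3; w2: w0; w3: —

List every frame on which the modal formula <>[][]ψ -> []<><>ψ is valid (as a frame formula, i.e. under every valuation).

A, C

Frame correspondent (Sahlqvist): forall x forall y forall z ((xRy & xRz) -> exists w (y R^2 w & z R^2 w)) — i.e. a generalized confluence (Geach) condition.
A: ✓.
B: fails — mRn, mRr but no w with nR²w and rR²w.
C: ✓.
D: fails — tRt, tRu but no w* with tR²w* and uR²w*.
E: fails — w1Rw1, w1Rw3 but no w with w1R²w and w3R²w.
Valid on: A, C.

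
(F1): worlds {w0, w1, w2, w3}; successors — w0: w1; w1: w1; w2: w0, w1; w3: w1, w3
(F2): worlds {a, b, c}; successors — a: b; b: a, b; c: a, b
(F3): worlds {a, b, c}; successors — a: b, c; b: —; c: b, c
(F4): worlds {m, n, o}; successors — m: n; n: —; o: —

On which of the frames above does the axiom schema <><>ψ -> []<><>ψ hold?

The schema corresponds to a generalized confluence (Geach) condition: forall x forall y forall z ((x R^2 y & xRz) -> exists w (y = w & z R^2 w)).
(F1): fails — w3R²w3, w3Rw1 but no w with w3=w and w1R²w.
(F2): condition met.
(F3): fails — aR²b, aRb but no w with b=w and bR²w.
(F4): condition met.
Valid on: (F2), (F4).

(F2), (F4)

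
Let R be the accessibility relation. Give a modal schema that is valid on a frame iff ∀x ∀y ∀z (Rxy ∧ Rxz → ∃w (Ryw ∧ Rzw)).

The condition is convergence. The .2 schema ◇□p → □◇p defines it.

◇□p → □◇p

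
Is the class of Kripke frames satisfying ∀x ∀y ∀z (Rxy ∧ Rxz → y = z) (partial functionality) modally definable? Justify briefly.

Yes, by ◇p → □p

Yes: it is partial functionality, defined by the CD schema ◇p → □p.
Suppose ◇p→□p is valid. Take Rxy, Rxz and set V(p)={y}. Then ◇p at x, so □p at x, so p at z, i.e. z=y.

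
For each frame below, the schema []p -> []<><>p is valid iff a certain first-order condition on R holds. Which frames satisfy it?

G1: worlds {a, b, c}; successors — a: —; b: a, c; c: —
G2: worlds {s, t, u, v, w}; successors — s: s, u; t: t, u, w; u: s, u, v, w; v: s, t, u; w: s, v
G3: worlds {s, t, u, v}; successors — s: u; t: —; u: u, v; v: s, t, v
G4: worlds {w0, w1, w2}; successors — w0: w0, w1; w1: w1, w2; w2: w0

The schema corresponds to a generalized confluence (Geach) condition: forall x forall z (xRz -> exists w (xRw & z R^2 w)).
G1: fails — bRa but no w with bRw and aR²w.
G2: satisfies the condition.
G3: fails — vRt but no w with vRw and tR²w.
G4: satisfies the condition.
Valid on: G2, G4.

G2, G4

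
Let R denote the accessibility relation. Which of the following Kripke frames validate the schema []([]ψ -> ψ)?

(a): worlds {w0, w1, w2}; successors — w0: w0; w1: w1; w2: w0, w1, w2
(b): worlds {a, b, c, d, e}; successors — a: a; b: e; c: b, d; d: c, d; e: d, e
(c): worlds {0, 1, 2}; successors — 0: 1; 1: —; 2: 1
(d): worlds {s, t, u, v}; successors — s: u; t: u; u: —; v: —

(a)

Frame correspondent (Sahlqvist): forall x forall y (Rxy -> Ryy) — i.e. shift-reflexivity.
(a): ✓.
(b): fails — Rdc but not Rcc.
(c): fails — R01 but not R11.
(d): fails — Rsu but not Ruu.
Valid on: (a).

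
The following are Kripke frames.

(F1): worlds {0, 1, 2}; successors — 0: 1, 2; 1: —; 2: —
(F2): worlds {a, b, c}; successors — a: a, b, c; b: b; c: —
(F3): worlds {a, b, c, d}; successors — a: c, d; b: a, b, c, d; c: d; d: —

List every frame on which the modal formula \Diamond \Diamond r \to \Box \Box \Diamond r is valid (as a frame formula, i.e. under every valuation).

(F1)

This is the axiom for a generalized confluence (Geach) condition; its first-order frame correspondent is \forall x \forall y \forall z ((x R^2 y \wedge x R^2 z) \to \exists w (y = w \wedge zRw)).
(F1): satisfies the condition.
(F2): fails — aR²a, aR²b but no w with a=w and bRw.
(F3): fails — aR²d, aR²d but no w with d=w and dRw.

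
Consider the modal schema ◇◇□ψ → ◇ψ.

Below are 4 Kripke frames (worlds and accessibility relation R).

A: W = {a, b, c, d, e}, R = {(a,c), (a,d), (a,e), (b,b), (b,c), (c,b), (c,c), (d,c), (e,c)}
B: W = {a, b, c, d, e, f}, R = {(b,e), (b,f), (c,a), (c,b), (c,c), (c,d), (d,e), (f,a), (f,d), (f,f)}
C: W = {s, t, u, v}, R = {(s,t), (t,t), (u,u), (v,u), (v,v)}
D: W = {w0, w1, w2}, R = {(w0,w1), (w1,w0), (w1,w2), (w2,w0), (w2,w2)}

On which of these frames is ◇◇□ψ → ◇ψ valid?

This is the axiom for a generalized confluence (Geach) condition; its first-order frame correspondent is ∀x ∀y (xR²y → ∃w (yRw ∧ xRw)).
A: satisfies the condition.
B: fails — bR²a but no w with aRw and bRw.
C: satisfies the condition.
D: fails — w0R²w2 but no w with w2Rw and w0Rw.

A, C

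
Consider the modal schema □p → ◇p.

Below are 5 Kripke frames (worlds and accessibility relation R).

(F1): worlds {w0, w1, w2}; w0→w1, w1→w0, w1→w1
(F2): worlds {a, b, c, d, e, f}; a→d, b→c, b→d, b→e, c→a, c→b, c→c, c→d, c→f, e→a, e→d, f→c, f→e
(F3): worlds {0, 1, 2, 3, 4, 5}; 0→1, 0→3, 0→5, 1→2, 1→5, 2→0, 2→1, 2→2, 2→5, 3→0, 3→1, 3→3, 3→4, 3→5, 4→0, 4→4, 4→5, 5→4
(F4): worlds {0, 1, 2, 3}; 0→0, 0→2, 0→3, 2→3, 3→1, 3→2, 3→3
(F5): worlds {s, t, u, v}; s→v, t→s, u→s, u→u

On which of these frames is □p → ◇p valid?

This is the axiom for seriality; its first-order frame correspondent is ∀x ∃y Rxy.
(F1): fails — world w2 has no successor.
(F2): fails — world d has no successor.
(F3): condition met.
(F4): fails — world 1 has no successor.
(F5): fails — world v has no successor.
Valid on: (F3).

(F3)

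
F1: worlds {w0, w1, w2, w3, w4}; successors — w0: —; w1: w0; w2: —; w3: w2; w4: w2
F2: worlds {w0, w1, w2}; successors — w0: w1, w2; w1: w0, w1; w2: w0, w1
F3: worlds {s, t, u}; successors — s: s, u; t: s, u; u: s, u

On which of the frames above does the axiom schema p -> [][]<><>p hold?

Frame correspondent (Sahlqvist): forall x forall z (x R^2 z -> exists w (x = w & z R^2 w)) — i.e. a generalized confluence (Geach) condition.
F1: satisfies the condition.
F2: fails — w2R²w0 but no w with w2=w and w0R²w.
F3: fails — tR²s but no w with t=w and sR²w.
Valid on: F1.

F1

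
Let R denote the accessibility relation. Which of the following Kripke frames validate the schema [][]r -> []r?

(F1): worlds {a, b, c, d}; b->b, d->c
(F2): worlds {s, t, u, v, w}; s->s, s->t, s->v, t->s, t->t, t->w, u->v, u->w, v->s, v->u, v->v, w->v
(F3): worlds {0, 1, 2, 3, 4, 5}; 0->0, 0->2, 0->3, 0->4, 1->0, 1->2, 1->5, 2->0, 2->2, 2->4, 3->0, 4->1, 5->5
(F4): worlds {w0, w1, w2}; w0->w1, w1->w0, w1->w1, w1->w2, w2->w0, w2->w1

This is the axiom for density; its first-order frame correspondent is forall x forall y (Rxy -> exists z (Rxz & Rzy)).
(F1): fails — Rdc but no z with Rdz and Rzc.
(F2): fails — Ruw but no z with Ruz and Rzw.
(F3): fails — R41 but no z with R4z and Rz1.
(F4): holds.

(F4)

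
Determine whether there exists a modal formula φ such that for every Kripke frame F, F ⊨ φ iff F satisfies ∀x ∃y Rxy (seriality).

Yes: it is seriality, defined by the D schema □r → ◇r.
Suppose □r→◇r is valid. At any x set V(r)=W. Then □r at x, so ◇r at x, so x has a successor.

Definable; □r → ◇r defines it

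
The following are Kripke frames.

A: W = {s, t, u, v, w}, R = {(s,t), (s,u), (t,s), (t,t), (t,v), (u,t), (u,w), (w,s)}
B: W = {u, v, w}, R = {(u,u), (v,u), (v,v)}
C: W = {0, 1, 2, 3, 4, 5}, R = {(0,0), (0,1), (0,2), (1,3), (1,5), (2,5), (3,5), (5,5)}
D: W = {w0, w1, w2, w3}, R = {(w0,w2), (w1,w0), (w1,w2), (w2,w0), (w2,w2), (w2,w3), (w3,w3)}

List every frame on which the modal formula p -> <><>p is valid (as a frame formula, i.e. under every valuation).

none

Frame correspondent (Sahlqvist): forall x exists w (x = w & x R^2 w) — i.e. a generalized confluence (Geach) condition.
A: fails — at u but no w* with u=w* and uR²w*.
B: fails — at w but no t with w=t and wR²t.
C: fails — at 1 but no w with 1=w and 1R²w.
D: fails — at w1 but no w with w1=w and w1R²w.
Valid on no frame.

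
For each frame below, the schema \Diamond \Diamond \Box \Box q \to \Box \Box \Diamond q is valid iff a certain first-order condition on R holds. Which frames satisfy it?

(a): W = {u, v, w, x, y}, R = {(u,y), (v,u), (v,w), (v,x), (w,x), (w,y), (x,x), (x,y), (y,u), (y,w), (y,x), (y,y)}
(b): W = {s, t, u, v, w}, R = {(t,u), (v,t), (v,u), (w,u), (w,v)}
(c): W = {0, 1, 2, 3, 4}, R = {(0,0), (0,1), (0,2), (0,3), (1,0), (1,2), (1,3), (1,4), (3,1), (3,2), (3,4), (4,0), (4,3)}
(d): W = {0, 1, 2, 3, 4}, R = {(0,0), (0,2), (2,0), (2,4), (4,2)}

Frame correspondent (Sahlqvist): \forall x \forall y \forall z ((x R^2 y \wedge x R^2 z) \to \exists w (y R^2 w \wedge zRw)) — i.e. a generalized confluence (Geach) condition.
(a): ✓.
(b): fails — vR²u, vR²u but no w* with uR²w* and uRw*.
(c): fails — 0R²0, 0R²2 but no w with 0R²w and 2Rw.
(d): fails — 0R²4, 0R²4 but no w with 4R²w and 4Rw.

(a)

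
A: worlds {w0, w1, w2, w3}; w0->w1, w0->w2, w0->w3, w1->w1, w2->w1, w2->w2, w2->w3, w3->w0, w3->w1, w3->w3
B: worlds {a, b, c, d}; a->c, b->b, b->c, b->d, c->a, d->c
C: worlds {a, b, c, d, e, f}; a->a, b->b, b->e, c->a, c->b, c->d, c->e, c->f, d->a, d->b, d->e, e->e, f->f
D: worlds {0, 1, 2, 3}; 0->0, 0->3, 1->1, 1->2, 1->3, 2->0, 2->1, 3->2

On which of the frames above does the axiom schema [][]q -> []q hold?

A

The schema corresponds to density: forall x forall y (Rxy -> exists z (Rxz & Rzy)).
A: holds.
B: fails — Rdc but no z with Rdz and Rzc.
C: fails — Rcd but no z with Rcz and Rzd.
D: fails — R32 but no z with R3z and Rz2.
Valid on: A.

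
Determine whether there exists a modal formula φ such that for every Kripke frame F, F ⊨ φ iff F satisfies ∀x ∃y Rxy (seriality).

Yes, by □r → ◇r

The condition is seriality. A defining modal formula is □r → ◇r.
Suppose □r→◇r is valid. At any x set V(r)=W. Then □r at x, so ◇r at x, so x has a successor.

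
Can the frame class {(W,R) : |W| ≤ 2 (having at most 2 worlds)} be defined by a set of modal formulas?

Any modally definable frame class is closed under disjoint unions.
Any modal formula valid on each of 3 disjoint one-world frames is valid on their disjoint union (validity is preserved under disjoint unions). Each one-world frame has |W|=1≤2, but the union has |W|=3.
Hence having at most 2 worlds is not modally definable.

Not modally definable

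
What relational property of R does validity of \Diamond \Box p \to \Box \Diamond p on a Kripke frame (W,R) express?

Suppose ◇□p→□◇p is valid. Take Rxy, Rxz and set V(p)={w : Ryw}. Then □p at y so ◇□p at x, so □◇p at x, so ◇p at z, giving w with Rzw and Ryw.

Convergence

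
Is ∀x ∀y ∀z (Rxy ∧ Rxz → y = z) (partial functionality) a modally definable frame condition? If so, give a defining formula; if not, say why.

Yes, by ◇p → □p

This is a Sahlqvist condition; the CD axiom ◇p → □p defines it.
Suppose ◇p→□p is valid. Take Rxy, Rxz and set V(p)={y}. Then ◇p at x, so □p at x, so p at z, i.e. z=y.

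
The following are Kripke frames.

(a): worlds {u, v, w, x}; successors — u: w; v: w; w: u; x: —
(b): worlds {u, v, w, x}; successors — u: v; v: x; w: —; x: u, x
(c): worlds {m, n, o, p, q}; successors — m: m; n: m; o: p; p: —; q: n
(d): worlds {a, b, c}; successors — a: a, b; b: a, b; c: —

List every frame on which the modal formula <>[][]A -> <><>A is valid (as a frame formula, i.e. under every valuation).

This is the axiom for a generalized confluence (Geach) condition; its first-order frame correspondent is forall x forall y (xRy -> exists w (y R^2 w & x R^2 w)).
(a): fails — uRw but no t with wR²t and uR²t.
(b): satisfies the condition.
(c): fails — oRp but no w with pR²w and oR²w.
(d): satisfies the condition.

(b), (d)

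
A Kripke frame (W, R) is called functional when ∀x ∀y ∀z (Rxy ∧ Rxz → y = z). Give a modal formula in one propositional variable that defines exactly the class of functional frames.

◇r → □r

This is partial functionality; the standard corresponding axiom is CD: ◇r → □r.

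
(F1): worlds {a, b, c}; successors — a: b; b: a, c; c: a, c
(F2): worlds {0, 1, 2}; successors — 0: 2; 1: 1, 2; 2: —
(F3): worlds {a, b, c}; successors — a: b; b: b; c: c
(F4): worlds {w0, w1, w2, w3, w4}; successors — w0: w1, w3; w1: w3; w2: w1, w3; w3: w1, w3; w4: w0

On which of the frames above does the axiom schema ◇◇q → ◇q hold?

(F2), (F3)

Frame correspondent (Sahlqvist): ∀x ∀y ∀z (Rxy ∧ Ryz → Rxz) — i.e. transitivity.
(F1): fails — Rab and Rbc but not Rac.
(F2): condition met.
(F3): condition met.
(F4): fails — Rw1w3 and Rw3w1 but not Rw1w1.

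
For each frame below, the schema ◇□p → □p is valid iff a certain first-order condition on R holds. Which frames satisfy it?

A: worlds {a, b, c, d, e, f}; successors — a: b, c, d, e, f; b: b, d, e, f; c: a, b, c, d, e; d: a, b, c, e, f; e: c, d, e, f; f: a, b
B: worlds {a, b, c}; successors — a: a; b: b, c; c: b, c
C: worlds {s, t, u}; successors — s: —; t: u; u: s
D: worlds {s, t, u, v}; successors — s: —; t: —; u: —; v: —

B, D

This is the axiom for a generalized confluence (Geach) condition; its first-order frame correspondent is ∀x ∀y ∀z ((xRy ∧ xRz) → ∃w (yRw ∧ z = w)).
A: fails — aRb, aRc but no w with bRw and c=w.
B: satisfies the condition.
C: fails — tRu, tRu but no w with uRw and u=w.
D: satisfies the condition.
Valid on: B, D.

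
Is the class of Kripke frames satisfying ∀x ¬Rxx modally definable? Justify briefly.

Not modally definable

If a class were modally definable it would be closed under surjective bounded morphisms (Goldblatt–Thomason).
The 2-cycle (worlds w0,w1 with w0→w1→w0) is irreflexive, and the map sending every world to a single reflexive point • is a surjective bounded morphism (forth: every edge maps to (•,•); back: every world has a successor). So any modal formula valid on the 2-cycle is also valid on the reflexive point, which is not irreflexive.
Hence irreflexivity is not modally definable.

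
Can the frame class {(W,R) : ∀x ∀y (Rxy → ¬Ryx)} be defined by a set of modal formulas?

No — not modally definable

Any modally definable frame class is closed under surjective bounded morphisms.
The 4-cycle (worlds 0,1,2,3 with 0→1→2→3→0) is asymmetric. Mapping every world to a single reflexive point • is a surjective bounded morphism, and the reflexive point is not asymmetric (R•• but asymmetry requires ¬R••).
So the class is not modally definable.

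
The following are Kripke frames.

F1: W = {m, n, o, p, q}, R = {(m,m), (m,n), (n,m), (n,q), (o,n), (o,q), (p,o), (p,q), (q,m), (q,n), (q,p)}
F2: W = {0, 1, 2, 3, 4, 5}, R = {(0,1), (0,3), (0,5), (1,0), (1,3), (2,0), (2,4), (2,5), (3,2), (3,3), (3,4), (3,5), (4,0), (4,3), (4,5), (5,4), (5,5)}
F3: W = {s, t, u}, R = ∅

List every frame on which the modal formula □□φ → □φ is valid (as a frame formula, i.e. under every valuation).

This is the axiom for density; its first-order frame correspondent is ∀x ∀y (Rxy → ∃z (Rxz ∧ Rzy)).
F1: fails — Rpo but no z with Rpz and Rzo.
F2: fails — R10 but no z with R1z and Rz0.
F3: condition met.

F3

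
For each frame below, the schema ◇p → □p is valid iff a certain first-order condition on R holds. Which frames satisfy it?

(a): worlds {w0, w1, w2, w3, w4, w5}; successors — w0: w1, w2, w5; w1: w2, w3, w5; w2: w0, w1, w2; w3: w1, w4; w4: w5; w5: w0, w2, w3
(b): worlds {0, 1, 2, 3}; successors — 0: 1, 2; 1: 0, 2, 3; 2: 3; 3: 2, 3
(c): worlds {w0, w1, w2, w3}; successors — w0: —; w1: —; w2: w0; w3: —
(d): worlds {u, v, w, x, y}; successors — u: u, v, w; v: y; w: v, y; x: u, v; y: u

(c)

This is the axiom for partial functionality; its first-order frame correspondent is ∀x ∀y ∀z (Rxy ∧ Rxz → y = z).
(a): fails — w0 sees both w1 and w2.
(b): fails — 0 sees both 1 and 2.
(c): ✓.
(d): fails — u sees both u and v.
Valid on: (c).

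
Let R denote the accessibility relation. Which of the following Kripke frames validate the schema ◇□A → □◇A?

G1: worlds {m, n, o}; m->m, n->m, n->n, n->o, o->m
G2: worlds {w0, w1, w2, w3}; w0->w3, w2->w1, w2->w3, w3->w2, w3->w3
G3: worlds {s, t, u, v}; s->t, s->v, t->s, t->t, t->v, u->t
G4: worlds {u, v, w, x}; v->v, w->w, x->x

Frame correspondent (Sahlqvist): ∀x ∀y ∀z (Rxy ∧ Rxz → ∃w (Ryw ∧ Rzw)) — i.e. convergence.
G1: ✓.
G2: fails — Rw2w1 and Rw2w1 but w1 and w1 have no common successor.
G3: fails — Rsv and Rsv but v and v have no common successor.
G4: ✓.
Valid on: G1, G4.

G1, G4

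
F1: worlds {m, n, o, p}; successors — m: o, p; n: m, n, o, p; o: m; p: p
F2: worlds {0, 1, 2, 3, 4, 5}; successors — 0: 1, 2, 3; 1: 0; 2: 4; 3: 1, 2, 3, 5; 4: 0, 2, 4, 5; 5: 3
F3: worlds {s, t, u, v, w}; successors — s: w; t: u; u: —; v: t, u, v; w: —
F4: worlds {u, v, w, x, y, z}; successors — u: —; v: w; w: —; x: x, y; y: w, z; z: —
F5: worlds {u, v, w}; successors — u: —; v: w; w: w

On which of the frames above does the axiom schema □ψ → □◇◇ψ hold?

This is the axiom for a generalized confluence (Geach) condition; its first-order frame correspondent is ∀x ∀z (xRz → ∃w (xRw ∧ zR²w)).
F1: satisfies the condition.
F2: satisfies the condition.
F3: fails — sRw but no w* with sRw* and wR²w*.
F4: fails — vRw but no t with vRt and wR²t.
F5: satisfies the condition.
Valid on: F1, F2, F5.

F1, F2, F5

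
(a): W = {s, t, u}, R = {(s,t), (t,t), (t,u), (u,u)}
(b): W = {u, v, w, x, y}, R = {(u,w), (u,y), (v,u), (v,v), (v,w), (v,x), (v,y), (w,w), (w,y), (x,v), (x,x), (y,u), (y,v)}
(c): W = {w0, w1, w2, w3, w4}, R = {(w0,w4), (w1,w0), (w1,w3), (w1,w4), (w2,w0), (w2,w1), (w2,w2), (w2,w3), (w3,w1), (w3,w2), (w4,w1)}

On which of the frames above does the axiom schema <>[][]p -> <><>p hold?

This is the axiom for a generalized confluence (Geach) condition; its first-order frame correspondent is forall x forall y (xRy -> exists w (y R^2 w & x R^2 w)).
(a): ✓.
(b): ✓.
(c): fails — w0Rw4 but no w with w4R²w and w0R²w.
Valid on: (a), (b).

(a), (b)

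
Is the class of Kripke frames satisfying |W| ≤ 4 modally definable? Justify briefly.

Not definable by any modal formula

If a class were modally definable it would be closed under disjoint unions (Goldblatt–Thomason).
Any modal formula valid on each of 5 disjoint one-world frames is valid on their disjoint union (validity is preserved under disjoint unions). Each one-world frame has |W|=1≤4, but the union has |W|=5.
Hence having at most 4 worlds is not modally definable.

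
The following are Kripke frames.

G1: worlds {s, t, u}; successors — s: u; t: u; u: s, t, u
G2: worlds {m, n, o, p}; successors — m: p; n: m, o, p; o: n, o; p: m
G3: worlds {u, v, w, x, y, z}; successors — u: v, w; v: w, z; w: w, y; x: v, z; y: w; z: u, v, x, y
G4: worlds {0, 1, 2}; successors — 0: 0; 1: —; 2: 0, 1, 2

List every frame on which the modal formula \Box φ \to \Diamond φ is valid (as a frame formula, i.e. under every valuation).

This is the axiom for seriality; its first-order frame correspondent is \forall x \exists y Rxy.
G1: ✓.
G2: ✓.
G3: ✓.
G4: fails — world 1 has no successor.

G1, G2, G3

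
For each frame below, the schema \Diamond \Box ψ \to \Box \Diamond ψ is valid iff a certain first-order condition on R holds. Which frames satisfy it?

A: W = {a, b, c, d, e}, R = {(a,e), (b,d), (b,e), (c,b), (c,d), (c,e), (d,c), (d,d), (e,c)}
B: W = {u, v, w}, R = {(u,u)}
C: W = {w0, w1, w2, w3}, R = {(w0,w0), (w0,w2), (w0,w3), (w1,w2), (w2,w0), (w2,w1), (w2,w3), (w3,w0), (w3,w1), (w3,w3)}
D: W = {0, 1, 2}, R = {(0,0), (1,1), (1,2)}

B

Frame correspondent (Sahlqvist): \forall x \forall y \forall z (Rxy \wedge Rxz \to \exists w (Ryw \wedge Rzw)) — i.e. convergence.
A: fails — Rcb and Rce but b and e have no common successor.
B: ✓.
C: fails — Rw2w1 and Rw2w3 but w1 and w3 have no common successor.
D: fails — R12 and R12 but 2 and 2 have no common successor.
Valid on: B.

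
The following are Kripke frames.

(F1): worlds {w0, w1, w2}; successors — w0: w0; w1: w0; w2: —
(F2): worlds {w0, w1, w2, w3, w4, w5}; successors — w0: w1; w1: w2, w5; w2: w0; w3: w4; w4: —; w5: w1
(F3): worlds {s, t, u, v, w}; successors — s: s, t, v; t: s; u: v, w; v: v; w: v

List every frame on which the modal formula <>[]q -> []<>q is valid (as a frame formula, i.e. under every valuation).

Frame correspondent (Sahlqvist): forall x forall y forall z (Rxy & Rxz -> exists w (Ryw & Rzw)) — i.e. convergence.
(F1): ✓.
(F2): fails — Rw1w5 and Rw1w2 but w5 and w2 have no common successor.
(F3): fails — Rsv and Rst but v and t have no common successor.

(F1)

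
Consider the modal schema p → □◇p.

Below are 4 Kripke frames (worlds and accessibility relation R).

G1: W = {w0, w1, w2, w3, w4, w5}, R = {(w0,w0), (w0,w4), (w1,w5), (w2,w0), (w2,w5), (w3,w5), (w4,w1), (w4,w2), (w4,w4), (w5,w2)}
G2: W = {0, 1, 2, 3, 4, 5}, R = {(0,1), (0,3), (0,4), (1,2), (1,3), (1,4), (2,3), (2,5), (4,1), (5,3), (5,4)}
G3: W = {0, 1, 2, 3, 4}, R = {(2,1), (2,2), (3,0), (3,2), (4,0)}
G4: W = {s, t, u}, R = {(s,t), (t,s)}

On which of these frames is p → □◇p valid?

The schema corresponds to symmetry: ∀x ∀y (Rxy → Ryx).
G1: fails — Rw1w5 but not Rw5w1.
G2: fails — R53 but not R35.
G3: fails — R32 but not R23.
G4: satisfies the condition.
Valid on: G4.

G4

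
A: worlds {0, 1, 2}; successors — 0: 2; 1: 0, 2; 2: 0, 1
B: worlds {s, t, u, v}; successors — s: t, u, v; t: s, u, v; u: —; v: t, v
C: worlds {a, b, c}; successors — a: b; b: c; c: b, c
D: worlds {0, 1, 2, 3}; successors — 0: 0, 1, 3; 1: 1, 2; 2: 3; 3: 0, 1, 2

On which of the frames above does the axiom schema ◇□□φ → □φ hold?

The schema corresponds to a generalized confluence (Geach) condition: ∀x ∀y ∀z ((xRy ∧ xRz) → ∃w (yR²w ∧ z = w)).
A: fails — 1R0, 1R2 but no w with 0R²w and 2=w.
B: fails — sRu, sRt but no w with uR²w and t=w.
C: holds.
D: fails — 0R1, 0R0 but no w with 1R²w and 0=w.

C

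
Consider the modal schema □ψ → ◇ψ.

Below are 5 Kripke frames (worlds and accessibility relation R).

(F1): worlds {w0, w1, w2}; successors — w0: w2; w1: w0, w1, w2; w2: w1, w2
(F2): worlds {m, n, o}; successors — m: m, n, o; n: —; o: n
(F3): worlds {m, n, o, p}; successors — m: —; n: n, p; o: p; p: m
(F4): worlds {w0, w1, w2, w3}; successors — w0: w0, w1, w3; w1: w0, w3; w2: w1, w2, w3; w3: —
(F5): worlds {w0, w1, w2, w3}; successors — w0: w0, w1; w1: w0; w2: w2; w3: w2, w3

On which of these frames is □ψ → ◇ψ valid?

The schema corresponds to seriality: ∀x ∃y Rxy.
(F1): condition met.
(F2): fails — world n has no successor.
(F3): fails — world m has no successor.
(F4): fails — world w3 has no successor.
(F5): condition met.

(F1), (F5)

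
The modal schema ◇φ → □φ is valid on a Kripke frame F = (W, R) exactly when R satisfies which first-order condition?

partial functionality: ∀x ∀y ∀z (Rxy ∧ Rxz → y = z)

Suppose ◇φ→□φ is valid. Take Rxy, Rxz and set V(φ)={y}. Then ◇φ at x, so □φ at x, so φ at z, i.e. z=y.
Conversely, on a frame with partial functionality the schema holds at every world under every valuation.
Frame condition: ∀x ∀y ∀z (Rxy ∧ Rxz → y = z).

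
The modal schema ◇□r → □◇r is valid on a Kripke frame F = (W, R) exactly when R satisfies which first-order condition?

convergence: ∀x ∀y ∀z (Rxy ∧ Rxz → ∃w (Ryw ∧ Rzw))

This schema is the .2 axiom.
It corresponds to convergence: ∀x ∀y ∀z (Rxy ∧ Rxz → ∃w (Ryw ∧ Rzw)).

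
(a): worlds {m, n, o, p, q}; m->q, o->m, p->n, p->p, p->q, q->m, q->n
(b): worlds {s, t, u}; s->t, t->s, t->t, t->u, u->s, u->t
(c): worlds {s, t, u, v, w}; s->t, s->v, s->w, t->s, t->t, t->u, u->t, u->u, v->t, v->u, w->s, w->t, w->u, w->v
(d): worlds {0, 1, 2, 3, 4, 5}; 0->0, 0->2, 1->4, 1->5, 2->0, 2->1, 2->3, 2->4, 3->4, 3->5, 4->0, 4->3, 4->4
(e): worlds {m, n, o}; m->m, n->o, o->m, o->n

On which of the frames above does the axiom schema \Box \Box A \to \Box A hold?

The schema corresponds to density: \forall x \forall y (Rxy \to \exists z (Rxz \wedge Rzy)).
(a): fails — Rom but no z with Roz and Rzm.
(b): holds.
(c): fails — Rsw but no z with Rsz and Rzw.
(d): fails — R21 but no z with R2z and Rz1.
(e): fails — Rno but no z with Rnz and Rzo.

(b)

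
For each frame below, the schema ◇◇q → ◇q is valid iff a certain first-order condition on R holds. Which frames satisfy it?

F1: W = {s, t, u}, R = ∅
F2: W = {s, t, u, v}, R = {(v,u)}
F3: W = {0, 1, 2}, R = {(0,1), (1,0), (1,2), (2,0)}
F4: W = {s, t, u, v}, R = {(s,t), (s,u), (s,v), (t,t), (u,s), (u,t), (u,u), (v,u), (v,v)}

The schema corresponds to transitivity: ∀x ∀y ∀z (Rxy ∧ Ryz → Rxz).
F1: satisfies the condition.
F2: satisfies the condition.
F3: fails — R01 and R12 but not R02.
F4: fails — Rus and Rsv but not Ruv.

F1, F2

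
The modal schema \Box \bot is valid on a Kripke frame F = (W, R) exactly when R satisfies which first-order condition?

emptiness of R: \forall x \forall y \neg Rxy

□⊥ is valid iff no world has any successor (otherwise □⊥ fails at any world with one).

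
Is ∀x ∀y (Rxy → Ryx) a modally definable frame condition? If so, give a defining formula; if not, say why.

Yes, by p → □◇p

This is a Sahlqvist condition; the B axiom p → □◇p defines it.
Suppose p→□◇p is valid. Take Rxy and set V(p)={x}. Then p at x, so □◇p at x, so ◇p at y, so some z with Ryz has p; z=x, i.e. Ryx.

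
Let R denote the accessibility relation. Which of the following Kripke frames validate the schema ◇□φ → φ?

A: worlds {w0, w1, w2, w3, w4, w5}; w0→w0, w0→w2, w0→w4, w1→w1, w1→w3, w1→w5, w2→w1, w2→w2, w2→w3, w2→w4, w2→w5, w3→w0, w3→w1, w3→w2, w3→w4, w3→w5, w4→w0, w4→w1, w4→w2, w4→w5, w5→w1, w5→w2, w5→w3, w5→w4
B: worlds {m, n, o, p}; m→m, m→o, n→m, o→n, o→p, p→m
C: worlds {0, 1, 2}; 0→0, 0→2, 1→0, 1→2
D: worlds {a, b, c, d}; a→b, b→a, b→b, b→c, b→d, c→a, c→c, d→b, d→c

This is the axiom for symmetry; its first-order frame correspondent is ∀x ∀y (Rxy → Ryx).
A: fails — Rw3w4 but not Rw4w3.
B: fails — Ron but not Rno.
C: fails — R10 but not R01.
D: fails — Rbc but not Rcb.

none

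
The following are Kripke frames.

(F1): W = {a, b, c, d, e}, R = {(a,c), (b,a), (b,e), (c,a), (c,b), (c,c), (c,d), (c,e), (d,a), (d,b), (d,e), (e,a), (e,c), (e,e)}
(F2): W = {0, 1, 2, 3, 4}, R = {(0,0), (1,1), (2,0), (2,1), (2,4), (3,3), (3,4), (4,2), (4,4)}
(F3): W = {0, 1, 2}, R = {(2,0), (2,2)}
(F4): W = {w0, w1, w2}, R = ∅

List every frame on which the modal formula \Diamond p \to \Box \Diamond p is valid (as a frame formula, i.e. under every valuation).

This is the axiom for the Euclidean property; its first-order frame correspondent is \forall x \forall y \forall z (Rxy \wedge Rxz \to Ryz).
(F1): fails — Rba and Rba but not Raa.
(F2): fails — R20 and R21 but not R01.
(F3): fails — R20 and R22 but not R02.
(F4): holds.
Valid on: (F4).

(F4)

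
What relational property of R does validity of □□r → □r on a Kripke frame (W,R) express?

Density

Suppose □□r→□r is valid. Take Rxy and set V(r)={w : xR²w}. Then □□r at x, so □r at x, so r at y, i.e. ∃z(Rxz∧Rzy).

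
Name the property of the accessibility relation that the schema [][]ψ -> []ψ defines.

Suppose □□ψ→□ψ is valid. Take Rxy and set V(ψ)={w : xR²w}. Then □□ψ at x, so □ψ at x, so ψ at y, i.e. ∃z(Rxz∧Rzy).
The converse is a direct semantic check.
So the correspondent is density.

density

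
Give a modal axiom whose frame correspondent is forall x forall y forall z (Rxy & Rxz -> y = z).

This is partial functionality; the standard corresponding axiom is CD: ◇q → □q.
Suppose ◇q→□q is valid. Take Rxy, Rxz and set V(q)={y}. Then ◇q at x, so □q at x, so q at z, i.e. z=y.

◇q → □q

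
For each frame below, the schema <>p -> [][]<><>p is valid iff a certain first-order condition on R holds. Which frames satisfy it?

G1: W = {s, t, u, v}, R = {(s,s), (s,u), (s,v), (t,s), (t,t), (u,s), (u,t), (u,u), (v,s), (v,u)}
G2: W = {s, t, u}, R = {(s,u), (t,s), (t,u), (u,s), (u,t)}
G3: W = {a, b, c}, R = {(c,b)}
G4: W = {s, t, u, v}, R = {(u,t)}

This is the axiom for a generalized confluence (Geach) condition; its first-order frame correspondent is forall x forall y forall z ((xRy & x R^2 z) -> exists w (y = w & z R^2 w)).
G1: satisfies the condition.
G2: fails — sRu, sR²s but no w with u=w and sR²w.
G3: satisfies the condition.
G4: satisfies the condition.
Valid on: G1, G3, G4.

G1, G3, G4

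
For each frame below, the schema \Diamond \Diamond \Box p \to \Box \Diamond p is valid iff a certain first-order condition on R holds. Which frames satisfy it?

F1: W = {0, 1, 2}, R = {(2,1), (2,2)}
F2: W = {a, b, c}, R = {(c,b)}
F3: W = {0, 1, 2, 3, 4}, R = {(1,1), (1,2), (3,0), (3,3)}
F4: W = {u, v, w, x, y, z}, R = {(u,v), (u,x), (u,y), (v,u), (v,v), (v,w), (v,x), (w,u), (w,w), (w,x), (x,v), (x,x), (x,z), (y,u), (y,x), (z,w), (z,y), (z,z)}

This is the axiom for a generalized confluence (Geach) condition; its first-order frame correspondent is \forall x \forall y \forall z ((x R^2 y \wedge xRz) \to \exists w (yRw \wedge zRw)).
F1: fails — 2R²1, 2R1 but no w with 1Rw and 1Rw.
F2: condition met.
F3: fails — 1R²1, 1R2 but no w with 1Rw and 2Rw.
F4: fails — uR²z, uRy but no t with zRt and yRt.
Valid on: F2.

F2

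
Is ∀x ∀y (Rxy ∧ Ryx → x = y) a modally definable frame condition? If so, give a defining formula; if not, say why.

Modal frame validity is preserved under surjective bounded morphisms.
The 4-cycle (worlds s,t,u,v with s→t→u→v→s) is antisymmetric. Sending even-indexed worlds to • and odd-indexed worlds to ∘ is a surjective bounded morphism onto the two-world frame with •↔∘, which is not antisymmetric.
Hence antisymmetry is not modally definable.

Not definable by any modal formula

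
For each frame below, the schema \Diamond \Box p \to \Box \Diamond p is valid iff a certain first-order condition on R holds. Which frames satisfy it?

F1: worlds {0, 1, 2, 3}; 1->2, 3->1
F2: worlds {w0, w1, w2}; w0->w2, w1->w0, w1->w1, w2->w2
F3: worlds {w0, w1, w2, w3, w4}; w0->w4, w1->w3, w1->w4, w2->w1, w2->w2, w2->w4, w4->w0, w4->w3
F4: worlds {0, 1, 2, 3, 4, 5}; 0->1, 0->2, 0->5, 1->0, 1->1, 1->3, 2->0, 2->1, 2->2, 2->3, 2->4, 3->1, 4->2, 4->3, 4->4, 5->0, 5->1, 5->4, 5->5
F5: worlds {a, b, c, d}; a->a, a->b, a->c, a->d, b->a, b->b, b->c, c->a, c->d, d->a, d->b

Frame correspondent (Sahlqvist): \forall x \forall y \forall z (Rxy \wedge Rxz \to \exists w (Ryw \wedge Rzw)) — i.e. convergence.
F1: fails — R12 and R12 but 2 and 2 have no common successor.
F2: fails — Rw1w0 and Rw1w1 but w0 and w1 have no common successor.
F3: fails — Rw1w3 and Rw1w3 but w3 and w3 have no common successor.
F4: fails — R23 and R24 but 3 and 4 have no common successor.
F5: ✓.
Valid on: F5.

F5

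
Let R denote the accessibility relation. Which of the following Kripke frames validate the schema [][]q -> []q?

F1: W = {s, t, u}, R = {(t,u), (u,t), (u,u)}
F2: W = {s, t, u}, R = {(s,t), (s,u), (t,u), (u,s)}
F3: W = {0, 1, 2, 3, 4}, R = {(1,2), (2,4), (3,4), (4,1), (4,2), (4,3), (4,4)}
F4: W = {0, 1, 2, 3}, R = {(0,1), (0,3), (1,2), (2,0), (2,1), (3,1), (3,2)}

The schema corresponds to density: forall x forall y (Rxy -> exists z (Rxz & Rzy)).
F1: ✓.
F2: fails — Rtu but no z with Rtz and Rzu.
F3: fails — R12 but no z with R1z and Rz2.
F4: fails — R12 but no z with R1z and Rz2.
Valid on: F1.

F1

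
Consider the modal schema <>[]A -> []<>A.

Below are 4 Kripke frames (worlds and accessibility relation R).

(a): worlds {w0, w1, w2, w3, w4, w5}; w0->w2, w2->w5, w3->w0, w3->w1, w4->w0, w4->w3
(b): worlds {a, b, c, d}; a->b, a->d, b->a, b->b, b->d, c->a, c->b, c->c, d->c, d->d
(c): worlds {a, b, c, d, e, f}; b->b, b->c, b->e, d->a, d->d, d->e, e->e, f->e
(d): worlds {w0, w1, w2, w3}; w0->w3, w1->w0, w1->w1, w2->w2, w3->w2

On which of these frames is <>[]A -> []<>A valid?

(b)

Frame correspondent (Sahlqvist): forall x forall y forall z (Rxy & Rxz -> exists w (Ryw & Rzw)) — i.e. convergence.
(a): fails — Rw2w5 and Rw2w5 but w5 and w5 have no common successor.
(b): satisfies the condition.
(c): fails — Rbc and Rbc but c and c have no common successor.
(d): fails — Rw1w1 and Rw1w0 but w1 and w0 have no common successor.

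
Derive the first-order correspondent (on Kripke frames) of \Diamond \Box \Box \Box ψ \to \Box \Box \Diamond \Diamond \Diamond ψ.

This is a Sahlqvist (Geach-type) schema ◇^1□^3ψ → □^2◇^3ψ.
Minimal-valuation argument: fix x; take any y with xR^1y and any z with xR^2z. Set V(ψ) to the set of worlds R-reachable from y in exactly 3 steps. Then □^3ψ holds at y, so the antecedent holds at x; validity forces ◇^3ψ at z, giving a w with zR^3w and yR^3w.
First-order correspondent: \forall x \forall y \forall z ((xRy \wedge x R^2 z) \to \exists w (y R^3 w \wedge z R^3 w)).

\forall x \forall y \forall z ((xRy \wedge x R^2 z) \to \exists w (y R^3 w \wedge z R^3 w))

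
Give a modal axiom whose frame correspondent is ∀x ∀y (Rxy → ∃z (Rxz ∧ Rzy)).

The condition is density. The C4 schema □□p → □p defines it.

□□p → □p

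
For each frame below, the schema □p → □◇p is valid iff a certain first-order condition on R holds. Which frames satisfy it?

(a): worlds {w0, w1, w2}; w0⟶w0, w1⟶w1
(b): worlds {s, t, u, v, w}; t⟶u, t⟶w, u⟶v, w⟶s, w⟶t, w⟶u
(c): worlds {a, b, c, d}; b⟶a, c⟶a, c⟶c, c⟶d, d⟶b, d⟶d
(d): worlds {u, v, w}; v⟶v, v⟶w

This is the axiom for a generalized confluence (Geach) condition; its first-order frame correspondent is ∀x ∀z (xRz → ∃w (xRw ∧ zRw)).
(a): ✓.
(b): fails — tRu but no w* with tRw* and uRw*.
(c): fails — bRa but no w with bRw and aRw.
(d): fails — vRw but no t with vRt and wRt.

(a)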